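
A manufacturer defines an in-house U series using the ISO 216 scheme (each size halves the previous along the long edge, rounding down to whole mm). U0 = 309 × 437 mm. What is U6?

U1 = 218 × 309 mm (from U0 by 1 halving).
U2: ⌊309/2⌋ × 218 = 154 × 218 mm
U3: ⌊218/2⌋ × 154 = 109 × 154 mm
U4: ⌊154/2⌋ × 109 = 77 × 109 mm
U5: ⌊109/2⌋ × 77 = 54 × 77 mm
U6: ⌊77/2⌋ × 54 = 38 × 54 mm

38 × 54 mm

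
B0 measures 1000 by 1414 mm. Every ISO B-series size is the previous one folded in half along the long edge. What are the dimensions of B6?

125 × 176 mm

B1: ⌊1414/2⌋ × 1000 = 707 × 1000 mm
B2: ⌊1000/2⌋ × 707 = 500 × 707 mm
B3: ⌊707/2⌋ × 500 = 353 × 500 mm
B4: ⌊500/2⌋ × 353 = 250 × 353 mm
B5: ⌊353/2⌋ × 250 = 176 × 250 mm
B6: ⌊250/2⌋ × 176 = 125 × 176 mm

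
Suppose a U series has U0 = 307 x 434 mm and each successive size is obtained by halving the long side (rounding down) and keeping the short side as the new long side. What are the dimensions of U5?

U1 = 217 × 307 mm (from U0 by 1 halving).
U2: ⌊307/2⌋ × 217 = 153 × 217 mm
U3: ⌊217/2⌋ × 153 = 108 × 153 mm
U4: ⌊153/2⌋ × 108 = 76 × 108 mm
U5: ⌊108/2⌋ × 76 = 54 × 76 mm

54 × 76 mm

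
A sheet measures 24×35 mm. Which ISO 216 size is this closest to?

A10 (26 × 37 mm)

Aspect ratio 35/24 ≈ 1.458 (ISO target is √2 ≈ 1.414).
In the A-series (A0 area = 1 m²): A10 = 26 × 37 mm.
Off by 4 mm total — nearest standard size.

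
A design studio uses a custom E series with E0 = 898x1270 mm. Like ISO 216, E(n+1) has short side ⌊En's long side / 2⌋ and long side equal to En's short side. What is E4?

224 × 317 mm

E1: ⌊1270/2⌋ × 898 = 635 × 898 mm
E2: ⌊898/2⌋ × 635 = 449 × 635 mm
E3: ⌊635/2⌋ × 449 = 317 × 449 mm
E4: ⌊449/2⌋ × 317 = 224 × 317 mm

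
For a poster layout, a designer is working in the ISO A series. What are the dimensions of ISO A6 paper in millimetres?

A0 = 841 × 1189 mm (A0 has area 1 m², aspect 1:√2).
A1: ⌊1189/2⌋ × 841 = 594 × 841 mm
A2: ⌊841/2⌋ × 594 = 420 × 594 mm
A3: ⌊594/2⌋ × 420 = 297 × 420 mm
A4: ⌊420/2⌋ × 297 = 210 × 297 mm
A5: ⌊297/2⌋ × 210 = 148 × 210 mm
A6: ⌊210/2⌋ × 148 = 105 × 148 mm

105 × 148 mm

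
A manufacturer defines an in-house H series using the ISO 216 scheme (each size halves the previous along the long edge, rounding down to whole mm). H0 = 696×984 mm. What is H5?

H1: ⌊984/2⌋ × 696 = 492 × 696 mm
H2: ⌊696/2⌋ × 492 = 348 × 492 mm
H3: ⌊492/2⌋ × 348 = 246 × 348 mm
H4: ⌊348/2⌋ × 246 = 174 × 246 mm
H5: ⌊246/2⌋ × 174 = 123 × 174 mm

123 × 174 mm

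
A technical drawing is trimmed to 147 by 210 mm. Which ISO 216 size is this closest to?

Aspect ratio 210/147 ≈ 1.429 — close to the ISO √2 ≈ 1.414.
In the A-series (A0 area = 1 m²): A5 = 148 × 210 mm.
Off by 1 mm total — nearest standard size.

A5 (148 × 210 mm)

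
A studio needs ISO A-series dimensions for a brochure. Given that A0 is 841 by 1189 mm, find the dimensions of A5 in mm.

A1: ⌊1189/2⌋ × 841 = 594 × 841 mm
A2: ⌊841/2⌋ × 594 = 420 × 594 mm
A3: ⌊594/2⌋ × 420 = 297 × 420 mm
A4: ⌊420/2⌋ × 297 = 210 × 297 mm
A5: ⌊297/2⌋ × 210 = 148 × 210 mm

148 × 210 mm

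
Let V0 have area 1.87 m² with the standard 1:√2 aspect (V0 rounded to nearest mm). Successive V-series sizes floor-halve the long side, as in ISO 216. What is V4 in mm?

287 × 406 mm

Let V0's short side be w mm. w · w√2 = 1.87 m² = 1,870,000 mm², so w ≈ 1149.9 mm and w√2 ≈ 1626.2 mm → V0 = 1150 × 1626 mm.
V1: ⌊1626/2⌋ × 1150 = 813 × 1150 mm
V2: ⌊1150/2⌋ × 813 = 575 × 813 mm
V3: ⌊813/2⌋ × 575 = 406 × 575 mm
V4: ⌊575/2⌋ × 406 = 287 × 406 mm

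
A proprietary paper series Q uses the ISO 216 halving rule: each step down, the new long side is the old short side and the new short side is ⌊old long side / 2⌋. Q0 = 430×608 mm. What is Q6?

Q1 = 304 × 430 mm (from Q0 by 1 halving).
Q2: ⌊430/2⌋ × 304 = 215 × 304 mm
Q3: ⌊304/2⌋ × 215 = 152 × 215 mm
Q4: ⌊215/2⌋ × 152 = 107 × 152 mm
Q5: ⌊152/2⌋ × 107 = 76 × 107 mm
Q6: ⌊107/2⌋ × 76 = 53 × 76 mm

53 × 76 mm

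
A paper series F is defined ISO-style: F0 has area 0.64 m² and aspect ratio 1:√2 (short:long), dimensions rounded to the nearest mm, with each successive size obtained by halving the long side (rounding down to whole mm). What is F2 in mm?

336 × 475 mm

Let F0's short side be w mm. w · w√2 = 0.64 m² = 640,000 mm², so w ≈ 672.7 mm and w√2 ≈ 951.4 mm → F0 = 673 × 951 mm.
F1: ⌊951/2⌋ × 673 = 475 × 673 mm
F2: ⌊673/2⌋ × 475 = 336 × 475 mm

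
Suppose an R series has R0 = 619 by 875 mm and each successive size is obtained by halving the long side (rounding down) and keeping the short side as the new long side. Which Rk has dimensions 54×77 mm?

R0: 619 × 875 mm
R1: 437 × 619 mm
R2: 309 × 437 mm
R3: 218 × 309 mm
R4: 154 × 218 mm
R5: 109 × 154 mm
R6: 77 × 109 mm
R7: 54 × 77 mm
R8: 38 × 54 mm
→ matches R7.

R7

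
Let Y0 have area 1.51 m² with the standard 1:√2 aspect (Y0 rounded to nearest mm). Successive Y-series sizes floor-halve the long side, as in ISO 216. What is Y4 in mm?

258 × 365 mm

Let Y0's short side be w mm. w · w√2 = 1.51 m² = 1,510,000 mm², so w ≈ 1033.3 mm and w√2 ≈ 1461.3 mm → Y0 = 1033 × 1461 mm.
Y1: ⌊1461/2⌋ × 1033 = 730 × 1033 mm
Y2: ⌊1033/2⌋ × 730 = 516 × 730 mm
Y3: ⌊730/2⌋ × 516 = 365 × 516 mm
Y4: ⌊516/2⌋ × 365 = 258 × 365 mm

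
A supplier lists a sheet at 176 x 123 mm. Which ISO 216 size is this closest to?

Aspect ratio 176/123 ≈ 1.431 (ISO target is √2 ≈ 1.414).
In the B-series (B0 = 1000 × 1414 mm): B6 = 125 × 176 mm.
Off by 2 mm total — nearest standard size.

B6 (125 × 176 mm)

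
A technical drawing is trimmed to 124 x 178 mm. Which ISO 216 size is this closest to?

Aspect ratio 178/124 ≈ 1.435 (ISO target is √2 ≈ 1.414).
In the B-series (B0 = 1000 × 1414 mm): B6 = 125 × 176 mm.
Off by 3 mm total — nearest standard size.

B6 (125 × 176 mm)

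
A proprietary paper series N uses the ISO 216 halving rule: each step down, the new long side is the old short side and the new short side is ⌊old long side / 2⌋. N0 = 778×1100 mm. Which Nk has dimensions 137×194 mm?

N0: 778 × 1100 mm
N1: 550 × 778 mm
N2: 389 × 550 mm
N3: 275 × 389 mm
N4: 194 × 275 mm
N5: 137 × 194 mm
N6: 97 × 137 mm
→ matches N5.

N5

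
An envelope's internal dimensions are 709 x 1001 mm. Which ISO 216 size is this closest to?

Aspect ratio 1001/709 ≈ 1.412 — close to the ISO √2 ≈ 1.414.
In the B-series (B0 = 1000 × 1414 mm): B1 = 707 × 1000 mm.
Off by 3 mm total — nearest standard size.

B1 (707 × 1000 mm)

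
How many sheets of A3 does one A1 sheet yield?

Each ISO step halves the sheet: 1 × A1 → 2 × A2 → 4 × A3
From A1 to A3 is 2 halving steps: 2^2 = 4.

4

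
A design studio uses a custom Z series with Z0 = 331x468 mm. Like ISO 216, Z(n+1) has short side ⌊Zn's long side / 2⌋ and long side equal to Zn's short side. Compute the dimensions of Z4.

Z1: ⌊468/2⌋ × 331 = 234 × 331 mm
Z2: ⌊331/2⌋ × 234 = 165 × 234 mm
Z3: ⌊234/2⌋ × 165 = 117 × 165 mm
Z4: ⌊165/2⌋ × 117 = 82 × 117 mm

82 × 117 mm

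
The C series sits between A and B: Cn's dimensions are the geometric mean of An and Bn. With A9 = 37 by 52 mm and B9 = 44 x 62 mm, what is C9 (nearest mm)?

40 × 57 mm

Short side: √(37 · 44) = √1628 ≈ 40.3 → 40 mm
Long side: √(52 · 62) = √3224 ≈ 56.8 → 57 mm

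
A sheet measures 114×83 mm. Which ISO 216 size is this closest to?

C7 (81 × 114 mm)

Aspect ratio 114/83 ≈ 1.373 (ISO target is √2 ≈ 1.414).
In the C-series (envelope sizes, between A and B): C7 = 81 × 114 mm.
Off by 2 mm total — nearest standard size.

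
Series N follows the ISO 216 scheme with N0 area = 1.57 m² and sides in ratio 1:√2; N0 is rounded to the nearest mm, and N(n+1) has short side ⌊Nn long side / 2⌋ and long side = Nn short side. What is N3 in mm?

Let N0's short side be w mm. w · w√2 = 1.57 m² = 1,570,000 mm², so w ≈ 1053.6 mm and w√2 ≈ 1490.1 mm → N0 = 1054 × 1490 mm.
N1: ⌊1490/2⌋ × 1054 = 745 × 1054 mm
N2: ⌊1054/2⌋ × 745 = 527 × 745 mm
N3: ⌊745/2⌋ × 527 = 372 × 527 mm

372 × 527 mm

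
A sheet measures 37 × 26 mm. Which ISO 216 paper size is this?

Aspect ratio 37/26 ≈ 1.423 — close to the ISO √2 ≈ 1.414.
In the A-series (A0 area = 1 m²): A10 = 26 × 37 mm.

A10 (26 × 37 mm)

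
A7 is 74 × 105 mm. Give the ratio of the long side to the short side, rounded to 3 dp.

1.419

105 / 74 = 1.419
ISO 216 targets √2 ≈ 1.414; the +0.005 deviation is from mm rounding.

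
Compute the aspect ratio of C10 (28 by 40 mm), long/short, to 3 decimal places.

1.429

40 / 28 = 1.429
ISO 216 targets √2 ≈ 1.414; the +0.014 deviation is from mm rounding.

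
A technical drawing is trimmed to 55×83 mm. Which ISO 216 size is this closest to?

C8 (57 × 81 mm)

Aspect ratio 83/55 ≈ 1.509 (ISO target is √2 ≈ 1.414).
In the C-series (envelope sizes, between A and B): C8 = 57 × 81 mm.
Off by 4 mm total — nearest standard size.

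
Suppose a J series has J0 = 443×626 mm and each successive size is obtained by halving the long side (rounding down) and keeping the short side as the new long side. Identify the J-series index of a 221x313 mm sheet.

J2

J0: 443 × 626 mm
J1: 313 × 443 mm
J2: 221 × 313 mm
J3: 156 × 221 mm
→ matches J2.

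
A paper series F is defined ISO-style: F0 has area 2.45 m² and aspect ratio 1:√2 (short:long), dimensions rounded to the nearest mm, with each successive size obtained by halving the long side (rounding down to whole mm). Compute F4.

329 × 465 mm

Let F0's short side be w mm. w · w√2 = 2.45 m² = 2,450,000 mm², so w ≈ 1316.2 mm and w√2 ≈ 1861.4 mm → F0 = 1316 × 1861 mm.
F1: ⌊1861/2⌋ × 1316 = 930 × 1316 mm
F2: ⌊1316/2⌋ × 930 = 658 × 930 mm
F3: ⌊930/2⌋ × 658 = 465 × 658 mm
F4: ⌊658/2⌋ × 465 = 329 × 465 mm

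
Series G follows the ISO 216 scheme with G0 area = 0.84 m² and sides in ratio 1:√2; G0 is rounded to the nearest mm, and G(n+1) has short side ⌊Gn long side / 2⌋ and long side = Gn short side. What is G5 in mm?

Let G0's short side be w mm. w · w√2 = 0.84 m² = 840,000 mm², so w ≈ 770.7 mm and w√2 ≈ 1089.9 mm → G0 = 771 × 1090 mm.
G1: ⌊1090/2⌋ × 771 = 545 × 771 mm
G2: ⌊771/2⌋ × 545 = 385 × 545 mm
G3: ⌊545/2⌋ × 385 = 272 × 385 mm
G4: ⌊385/2⌋ × 272 = 192 × 272 mm
G5: ⌊272/2⌋ × 192 = 136 × 192 mm

136 × 192 mm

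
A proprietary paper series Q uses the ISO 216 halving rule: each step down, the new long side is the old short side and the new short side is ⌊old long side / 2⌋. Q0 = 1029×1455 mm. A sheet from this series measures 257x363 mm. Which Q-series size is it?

Q0: 1029 × 1455 mm
Q1: 727 × 1029 mm
Q2: 514 × 727 mm
Q3: 363 × 514 mm
Q4: 257 × 363 mm
Q5: 181 × 257 mm
→ matches Q4.

Q4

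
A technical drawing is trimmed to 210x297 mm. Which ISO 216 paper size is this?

A4 (210 × 297 mm)

Aspect ratio 297/210 ≈ 1.414 — close to the ISO √2 ≈ 1.414.
In the A-series (A0 area = 1 m²): A4 = 210 × 297 mm.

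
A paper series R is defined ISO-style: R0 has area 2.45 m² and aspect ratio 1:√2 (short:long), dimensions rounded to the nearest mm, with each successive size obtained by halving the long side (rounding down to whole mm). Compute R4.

329 × 465 mm

Let R0's short side be w mm. w · w√2 = 2.45 m² = 2,450,000 mm², so w ≈ 1316.2 mm and w√2 ≈ 1861.4 mm → R0 = 1316 × 1861 mm.
R1: ⌊1861/2⌋ × 1316 = 930 × 1316 mm
R2: ⌊1316/2⌋ × 930 = 658 × 930 mm
R3: ⌊930/2⌋ × 658 = 465 × 658 mm
R4: ⌊658/2⌋ × 465 = 329 × 465 mm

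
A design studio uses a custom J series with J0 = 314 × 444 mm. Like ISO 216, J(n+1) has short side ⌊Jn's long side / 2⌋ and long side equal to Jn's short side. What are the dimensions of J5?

J1: ⌊444/2⌋ × 314 = 222 × 314 mm
J2: ⌊314/2⌋ × 222 = 157 × 222 mm
J3: ⌊222/2⌋ × 157 = 111 × 157 mm
J4: ⌊157/2⌋ × 111 = 78 × 111 mm
J5: ⌊111/2⌋ × 78 = 55 × 78 mm

55 × 78 mm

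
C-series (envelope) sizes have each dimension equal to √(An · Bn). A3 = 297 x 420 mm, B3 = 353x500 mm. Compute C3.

324 × 458 mm

Short side: √(297 · 353) = √104841 ≈ 323.8 → 324 mm
Long side: √(420 · 500) = √210000 ≈ 458.3 → 458 mm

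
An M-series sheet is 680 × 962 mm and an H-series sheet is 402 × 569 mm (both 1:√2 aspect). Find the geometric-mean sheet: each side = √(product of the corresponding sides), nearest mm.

523 × 740 mm

Short side: √(680 · 402) = √273360 ≈ 522.8 → 523 mm
Long side: √(962 · 569) = √547378 ≈ 739.8 → 740 mm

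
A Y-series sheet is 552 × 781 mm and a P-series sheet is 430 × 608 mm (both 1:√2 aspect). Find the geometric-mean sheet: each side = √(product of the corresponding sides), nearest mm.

Short side: √(552 · 430) = √237360 ≈ 487.2 → 487 mm
Long side: √(781 · 608) = √474848 ≈ 689.1 → 689 mm

487 × 689 mm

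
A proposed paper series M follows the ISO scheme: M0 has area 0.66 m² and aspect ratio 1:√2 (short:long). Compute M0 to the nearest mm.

683 × 966 mm

Let the short side be w mm. Then w · w√2 = 0.66 m² = 660,000 mm².
w² = 660,000/√2, so w ≈ 683.1 mm; long side = w√2 ≈ 966.1 mm.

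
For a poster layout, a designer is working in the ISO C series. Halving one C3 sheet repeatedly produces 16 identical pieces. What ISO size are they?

C7

16 = 2^4, so 4 halving steps.
C3 → C4 → … → C7 after 4 steps.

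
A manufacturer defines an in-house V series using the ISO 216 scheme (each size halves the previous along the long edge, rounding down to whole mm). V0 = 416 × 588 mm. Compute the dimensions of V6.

V1: ⌊588/2⌋ × 416 = 294 × 416 mm
V2: ⌊416/2⌋ × 294 = 208 × 294 mm
V3: ⌊294/2⌋ × 208 = 147 × 208 mm
V4: ⌊208/2⌋ × 147 = 104 × 147 mm
V5: ⌊147/2⌋ × 104 = 73 × 104 mm
V6: ⌊104/2⌋ × 73 = 52 × 73 mm

52 × 73 mm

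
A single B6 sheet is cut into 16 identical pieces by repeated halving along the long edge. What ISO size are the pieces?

16 = 2^4, so 4 halving steps.
B6 → B7 → … → B10 after 4 steps.

B10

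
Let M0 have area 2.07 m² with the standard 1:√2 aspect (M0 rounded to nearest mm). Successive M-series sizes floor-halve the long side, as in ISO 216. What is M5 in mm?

Let M0's short side be w mm. w · w√2 = 2.07 m² = 2,070,000 mm², so w ≈ 1209.8 mm and w√2 ≈ 1711.0 mm → M0 = 1210 × 1711 mm.
M1: ⌊1711/2⌋ × 1210 = 855 × 1210 mm
M2: ⌊1210/2⌋ × 855 = 605 × 855 mm
M3: ⌊855/2⌋ × 605 = 427 × 605 mm
M4: ⌊605/2⌋ × 427 = 302 × 427 mm
M5: ⌊427/2⌋ × 302 = 213 × 302 mm

213 × 302 mm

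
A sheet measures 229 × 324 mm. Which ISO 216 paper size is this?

C4 (229 × 324 mm)

Aspect ratio 324/229 ≈ 1.415 — close to the ISO √2 ≈ 1.414.
In the C-series (envelope sizes, between A and B): C4 = 229 × 324 mm.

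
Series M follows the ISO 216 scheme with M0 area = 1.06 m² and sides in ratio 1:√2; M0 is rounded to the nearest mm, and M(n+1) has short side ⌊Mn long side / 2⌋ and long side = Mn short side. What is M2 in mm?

Let M0's short side be w mm. w · w√2 = 1.06 m² = 1,060,000 mm², so w ≈ 865.8 mm and w√2 ≈ 1224.4 mm → M0 = 866 × 1224 mm.
M1: ⌊1224/2⌋ × 866 = 612 × 866 mm
M2: ⌊866/2⌋ × 612 = 433 × 612 mm

433 × 612 mm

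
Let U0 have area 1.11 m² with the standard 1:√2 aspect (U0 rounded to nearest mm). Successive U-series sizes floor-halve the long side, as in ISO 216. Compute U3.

313 × 443 mm

Let U0's short side be w mm. w · w√2 = 1.11 m² = 1,110,000 mm², so w ≈ 885.9 mm and w√2 ≈ 1252.9 mm → U0 = 886 × 1253 mm.
U1: ⌊1253/2⌋ × 886 = 626 × 886 mm
U2: ⌊886/2⌋ × 626 = 443 × 626 mm
U3: ⌊626/2⌋ × 443 = 313 × 443 mm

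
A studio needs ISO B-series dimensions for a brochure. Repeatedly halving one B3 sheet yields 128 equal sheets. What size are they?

128 = 2^7, so 7 halving steps.
B3 → B4 → … → B10 after 7 steps.

B10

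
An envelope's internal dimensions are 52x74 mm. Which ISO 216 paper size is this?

A8 (52 × 74 mm)

Aspect ratio 74/52 ≈ 1.423 — close to the ISO √2 ≈ 1.414.
In the A-series (A0 area = 1 m²): A8 = 52 × 74 mm.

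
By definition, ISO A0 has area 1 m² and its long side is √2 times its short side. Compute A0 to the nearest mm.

Let the short side be w mm. Then the long side is w√2 and w · w√2 = 10⁶ mm².
w² = 10⁶/√2, so w = 1000 / 2^(1/4) ≈ 840.9 mm; long side = 1000 · 2^(1/4) ≈ 1189.2 mm.

841 × 1189 mm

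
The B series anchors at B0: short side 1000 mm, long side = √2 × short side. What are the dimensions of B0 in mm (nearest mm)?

1000 × 1414 mm

Short side = 1000 mm; long side = 1000√2 ≈ 1414.2 mm.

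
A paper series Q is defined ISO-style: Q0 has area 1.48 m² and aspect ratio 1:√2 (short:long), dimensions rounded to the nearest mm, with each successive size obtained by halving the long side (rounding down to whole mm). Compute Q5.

180 × 255 mm

Let Q0's short side be w mm. w · w√2 = 1.48 m² = 1,480,000 mm², so w ≈ 1023.0 mm and w√2 ≈ 1446.7 mm → Q0 = 1023 × 1447 mm.
Q1: ⌊1447/2⌋ × 1023 = 723 × 1023 mm
Q2: ⌊1023/2⌋ × 723 = 511 × 723 mm
Q3: ⌊723/2⌋ × 511 = 361 × 511 mm
Q4: ⌊511/2⌋ × 361 = 255 × 361 mm
Q5: ⌊361/2⌋ × 255 = 180 × 255 mm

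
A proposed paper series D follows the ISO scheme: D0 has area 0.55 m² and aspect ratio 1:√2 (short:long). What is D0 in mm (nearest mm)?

624 × 882 mm

Let the short side be w mm. Then w · w√2 = 0.55 m² = 550,000 mm².
w² = 550,000/√2, so w ≈ 623.6 mm; long side = w√2 ≈ 881.9 mm.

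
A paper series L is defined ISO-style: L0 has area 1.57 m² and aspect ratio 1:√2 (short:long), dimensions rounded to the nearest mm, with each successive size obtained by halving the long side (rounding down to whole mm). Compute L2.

Let L0's short side be w mm. w · w√2 = 1.57 m² = 1,570,000 mm², so w ≈ 1053.6 mm and w√2 ≈ 1490.1 mm → L0 = 1054 × 1490 mm.
L1: ⌊1490/2⌋ × 1054 = 745 × 1054 mm
L2: ⌊1054/2⌋ × 745 = 527 × 745 mm

527 × 745 mm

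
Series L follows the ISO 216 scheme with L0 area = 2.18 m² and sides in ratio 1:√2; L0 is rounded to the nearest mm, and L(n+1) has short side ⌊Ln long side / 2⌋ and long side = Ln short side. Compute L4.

Let L0's short side be w mm. w · w√2 = 2.18 m² = 2,180,000 mm², so w ≈ 1241.6 mm and w√2 ≈ 1755.8 mm → L0 = 1242 × 1756 mm.
L1: ⌊1756/2⌋ × 1242 = 878 × 1242 mm
L2: ⌊1242/2⌋ × 878 = 621 × 878 mm
L3: ⌊878/2⌋ × 621 = 439 × 621 mm
L4: ⌊621/2⌋ × 439 = 310 × 439 mm

310 × 439 mm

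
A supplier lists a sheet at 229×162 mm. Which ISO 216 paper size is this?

C5 (162 × 229 mm)

Aspect ratio 229/162 ≈ 1.414 — close to the ISO √2 ≈ 1.414.
In the C-series (envelope sizes, between A and B): C5 = 162 × 229 mm.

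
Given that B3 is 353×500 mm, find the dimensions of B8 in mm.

62 × 88 mm

B4: ⌊500/2⌋ × 353 = 250 × 353 mm
B5: ⌊353/2⌋ × 250 = 176 × 250 mm
B6: ⌊250/2⌋ × 176 = 125 × 176 mm
B7: ⌊176/2⌋ × 125 = 88 × 125 mm
B8: ⌊125/2⌋ × 88 = 62 × 88 mm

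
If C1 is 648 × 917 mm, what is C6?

C2: ⌊917/2⌋ × 648 = 458 × 648 mm
C3: ⌊648/2⌋ × 458 = 324 × 458 mm
C4: ⌊458/2⌋ × 324 = 229 × 324 mm
C5: ⌊324/2⌋ × 229 = 162 × 229 mm
C6: ⌊229/2⌋ × 162 = 114 × 162 mm

114 × 162 mm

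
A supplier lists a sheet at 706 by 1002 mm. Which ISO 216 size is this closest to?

Aspect ratio 1002/706 ≈ 1.419 — close to the ISO √2 ≈ 1.414.
In the B-series (B0 = 1000 × 1414 mm): B1 = 707 × 1000 mm.
Off by 3 mm total — nearest standard size.

B1 (707 × 1000 mm)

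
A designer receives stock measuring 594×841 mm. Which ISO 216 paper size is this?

A1 (594 × 841 mm)

Aspect ratio 841/594 ≈ 1.416 — close to the ISO √2 ≈ 1.414.
In the A-series (A0 area = 1 m²): A1 = 594 × 841 mm.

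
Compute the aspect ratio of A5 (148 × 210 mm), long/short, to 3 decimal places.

210 / 148 = 1.419
ISO 216 targets √2 ≈ 1.414; the +0.005 deviation is from mm rounding.

1.419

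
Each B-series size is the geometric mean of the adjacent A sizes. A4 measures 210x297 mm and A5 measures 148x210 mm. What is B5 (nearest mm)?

Short side: √(210 · 148) = √31080 ≈ 176.3 → 176 mm
Long side: √(297 · 210) = √62370 ≈ 249.7 → 250 mm

176 × 250 mm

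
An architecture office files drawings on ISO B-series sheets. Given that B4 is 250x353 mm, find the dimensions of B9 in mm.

B5: ⌊353/2⌋ × 250 = 176 × 250 mm
B6: ⌊250/2⌋ × 176 = 125 × 176 mm
B7: ⌊176/2⌋ × 125 = 88 × 125 mm
B8: ⌊125/2⌋ × 88 = 62 × 88 mm
B9: ⌊88/2⌋ × 62 = 44 × 62 mm

44 × 62 mm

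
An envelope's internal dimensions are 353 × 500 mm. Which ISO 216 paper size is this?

Aspect ratio 500/353 ≈ 1.416 — close to the ISO √2 ≈ 1.414.
In the B-series (B0 = 1000 × 1414 mm): B3 = 353 × 500 mm.

B3 (353 × 500 mm)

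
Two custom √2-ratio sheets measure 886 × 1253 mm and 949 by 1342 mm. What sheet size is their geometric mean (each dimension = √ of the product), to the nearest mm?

917 × 1297 mm

Short side: √(886 · 949) = √840814 ≈ 917.0 → 917 mm
Long side: √(1253 · 1342) = √1681526 ≈ 1296.7 → 1297 mm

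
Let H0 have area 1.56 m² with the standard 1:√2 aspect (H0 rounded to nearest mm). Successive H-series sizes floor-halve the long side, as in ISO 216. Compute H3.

Let H0's short side be w mm. w · w√2 = 1.56 m² = 1,560,000 mm², so w ≈ 1050.3 mm and w√2 ≈ 1485.3 mm → H0 = 1050 × 1485 mm.
H1: ⌊1485/2⌋ × 1050 = 742 × 1050 mm
H2: ⌊1050/2⌋ × 742 = 525 × 742 mm
H3: ⌊742/2⌋ × 525 = 371 × 525 mm

371 × 525 mm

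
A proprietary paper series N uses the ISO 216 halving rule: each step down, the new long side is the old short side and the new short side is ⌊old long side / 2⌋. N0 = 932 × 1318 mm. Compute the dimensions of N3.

329 × 466 mm

N1: ⌊1318/2⌋ × 932 = 659 × 932 mm
N2: ⌊932/2⌋ × 659 = 466 × 659 mm
N3: ⌊659/2⌋ × 466 = 329 × 466 mm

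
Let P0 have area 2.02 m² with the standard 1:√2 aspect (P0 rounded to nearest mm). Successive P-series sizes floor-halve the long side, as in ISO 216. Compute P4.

298 × 422 mm

Let P0's short side be w mm. w · w√2 = 2.02 m² = 2,020,000 mm², so w ≈ 1195.1 mm and w√2 ≈ 1690.2 mm → P0 = 1195 × 1690 mm.
P1: ⌊1690/2⌋ × 1195 = 845 × 1195 mm
P2: ⌊1195/2⌋ × 845 = 597 × 845 mm
P3: ⌊845/2⌋ × 597 = 422 × 597 mm
P4: ⌊597/2⌋ × 422 = 298 × 422 mm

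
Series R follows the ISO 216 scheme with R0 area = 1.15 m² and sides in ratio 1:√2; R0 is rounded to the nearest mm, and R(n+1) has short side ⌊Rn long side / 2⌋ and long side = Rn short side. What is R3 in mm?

318 × 451 mm

Let R0's short side be w mm. w · w√2 = 1.15 m² = 1,150,000 mm², so w ≈ 901.8 mm and w√2 ≈ 1275.3 mm → R0 = 902 × 1275 mm.
R1: ⌊1275/2⌋ × 902 = 637 × 902 mm
R2: ⌊902/2⌋ × 637 = 451 × 637 mm
R3: ⌊637/2⌋ × 451 = 318 × 451 mm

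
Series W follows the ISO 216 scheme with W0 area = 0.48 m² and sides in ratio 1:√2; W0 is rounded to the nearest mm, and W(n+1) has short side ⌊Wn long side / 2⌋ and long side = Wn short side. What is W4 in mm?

145 × 206 mm

Let W0's short side be w mm. w · w√2 = 0.48 m² = 480,000 mm², so w ≈ 582.6 mm and w√2 ≈ 823.9 mm → W0 = 583 × 824 mm.
W1: ⌊824/2⌋ × 583 = 412 × 583 mm
W2: ⌊583/2⌋ × 412 = 291 × 412 mm
W3: ⌊412/2⌋ × 291 = 206 × 291 mm
W4: ⌊291/2⌋ × 206 = 145 × 206 mm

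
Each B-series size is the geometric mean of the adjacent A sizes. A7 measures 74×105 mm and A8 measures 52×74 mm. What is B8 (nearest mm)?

Short side: √(74 · 52) = √3848 ≈ 62.0 → 62 mm
Long side: √(105 · 74) = √7770 ≈ 88.1 → 88 mm

62 × 88 mm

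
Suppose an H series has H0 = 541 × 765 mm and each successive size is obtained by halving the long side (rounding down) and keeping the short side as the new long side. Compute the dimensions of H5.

H1: ⌊765/2⌋ × 541 = 382 × 541 mm
H2: ⌊541/2⌋ × 382 = 270 × 382 mm
H3: ⌊382/2⌋ × 270 = 191 × 270 mm
H4: ⌊270/2⌋ × 191 = 135 × 191 mm
H5: ⌊191/2⌋ × 135 = 95 × 135 mm

95 × 135 mm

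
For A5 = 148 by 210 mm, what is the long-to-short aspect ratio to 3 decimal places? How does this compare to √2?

210 / 148 = 1.419
ISO 216 targets √2 ≈ 1.414; the +0.005 deviation is from mm rounding.

1.419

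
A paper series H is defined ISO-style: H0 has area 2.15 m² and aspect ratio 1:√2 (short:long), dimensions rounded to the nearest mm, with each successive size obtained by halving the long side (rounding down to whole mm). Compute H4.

308 × 436 mm

Let H0's short side be w mm. w · w√2 = 2.15 m² = 2,150,000 mm², so w ≈ 1233.0 mm and w√2 ≈ 1743.7 mm → H0 = 1233 × 1744 mm.
H1: ⌊1744/2⌋ × 1233 = 872 × 1233 mm
H2: ⌊1233/2⌋ × 872 = 616 × 872 mm
H3: ⌊872/2⌋ × 616 = 436 × 616 mm
H4: ⌊616/2⌋ × 436 = 308 × 436 mm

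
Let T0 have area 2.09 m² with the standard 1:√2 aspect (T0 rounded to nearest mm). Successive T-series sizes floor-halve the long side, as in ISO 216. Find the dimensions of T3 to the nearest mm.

Let T0's short side be w mm. w · w√2 = 2.09 m² = 2,090,000 mm², so w ≈ 1215.7 mm and w√2 ≈ 1719.2 mm → T0 = 1216 × 1719 mm.
T1: ⌊1719/2⌋ × 1216 = 859 × 1216 mm
T2: ⌊1216/2⌋ × 859 = 608 × 859 mm
T3: ⌊859/2⌋ × 608 = 429 × 608 mm

429 × 608 mm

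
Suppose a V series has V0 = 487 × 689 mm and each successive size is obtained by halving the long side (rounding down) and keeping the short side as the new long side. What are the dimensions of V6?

60 × 86 mm

V1: ⌊689/2⌋ × 487 = 344 × 487 mm
V2: ⌊487/2⌋ × 344 = 243 × 344 mm
V3: ⌊344/2⌋ × 243 = 172 × 243 mm
V4: ⌊243/2⌋ × 172 = 121 × 172 mm
V5: ⌊172/2⌋ × 121 = 86 × 121 mm
V6: ⌊121/2⌋ × 86 = 60 × 86 mm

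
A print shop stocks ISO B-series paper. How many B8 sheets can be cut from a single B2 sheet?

64

Each ISO step halves the sheet: 1 × B2 → 2 × B3 → 4 × B4 → 8 × B5 → …
From B2 to B8 is 6 halving steps: 2^6 = 64.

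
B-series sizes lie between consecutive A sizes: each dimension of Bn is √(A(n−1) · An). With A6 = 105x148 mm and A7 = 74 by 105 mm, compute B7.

Short side: √(105 · 74) = √7770 ≈ 88.1 → 88 mm
Long side: √(148 · 105) = √15540 ≈ 124.7 → 125 mm

88 × 125 mm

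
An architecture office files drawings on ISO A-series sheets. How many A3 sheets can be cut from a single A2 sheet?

A2 = 420 × 594 mm; A3 = 297 × 420 mm.
Each halving step doubles the count; 1 step from A2 to A3.
2^1 = 2.

2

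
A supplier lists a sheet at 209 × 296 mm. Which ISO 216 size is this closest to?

A4 (210 × 297 mm)

Aspect ratio 296/209 ≈ 1.416 — close to the ISO √2 ≈ 1.414.
In the A-series (A0 area = 1 m²): A4 = 210 × 297 mm.
Off by 2 mm total — nearest standard size.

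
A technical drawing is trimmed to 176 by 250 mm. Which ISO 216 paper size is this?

B5 (176 × 250 mm)

Aspect ratio 250/176 ≈ 1.420 — close to the ISO √2 ≈ 1.414.
In the B-series (B0 = 1000 × 1414 mm): B5 = 176 × 250 mm.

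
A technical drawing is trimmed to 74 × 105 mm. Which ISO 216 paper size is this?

A7 (74 × 105 mm)

Aspect ratio 105/74 ≈ 1.419 — close to the ISO √2 ≈ 1.414.
In the A-series (A0 area = 1 m²): A7 = 74 × 105 mm.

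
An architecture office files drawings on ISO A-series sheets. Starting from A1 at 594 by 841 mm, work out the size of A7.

A2: ⌊841/2⌋ × 594 = 420 × 594 mm
A3: ⌊594/2⌋ × 420 = 297 × 420 mm
A4: ⌊420/2⌋ × 297 = 210 × 297 mm
A5: ⌊297/2⌋ × 210 = 148 × 210 mm
A6: ⌊210/2⌋ × 148 = 105 × 148 mm
A7: ⌊148/2⌋ × 105 = 74 × 105 mm

74 × 105 mm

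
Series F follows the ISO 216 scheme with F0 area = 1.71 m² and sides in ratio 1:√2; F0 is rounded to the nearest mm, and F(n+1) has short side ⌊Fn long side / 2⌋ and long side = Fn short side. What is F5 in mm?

Let F0's short side be w mm. w · w√2 = 1.71 m² = 1,710,000 mm², so w ≈ 1099.6 mm and w√2 ≈ 1555.1 mm → F0 = 1100 × 1555 mm.
F1: ⌊1555/2⌋ × 1100 = 777 × 1100 mm
F2: ⌊1100/2⌋ × 777 = 550 × 777 mm
F3: ⌊777/2⌋ × 550 = 388 × 550 mm
F4: ⌊550/2⌋ × 388 = 275 × 388 mm
F5: ⌊388/2⌋ × 275 = 194 × 275 mm

194 × 275 mm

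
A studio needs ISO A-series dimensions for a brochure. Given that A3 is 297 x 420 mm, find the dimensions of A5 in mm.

A4: ⌊420/2⌋ × 297 = 210 × 297 mm
A5: ⌊297/2⌋ × 210 = 148 × 210 mm

148 × 210 mm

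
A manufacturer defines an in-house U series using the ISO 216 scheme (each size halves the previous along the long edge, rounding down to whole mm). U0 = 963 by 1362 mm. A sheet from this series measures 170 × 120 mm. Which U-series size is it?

U0: 963 × 1362 mm
U1: 681 × 963 mm
U2: 481 × 681 mm
U3: 340 × 481 mm
U4: 240 × 340 mm
U5: 170 × 240 mm
U6: 120 × 170 mm
U7: 85 × 120 mm
→ matches U6.

U6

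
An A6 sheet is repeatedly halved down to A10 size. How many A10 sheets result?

16

Each ISO step halves the sheet: 1 × A6 → 2 × A7 → 4 × A8 → 8 × A9 → …
From A6 to A10 is 4 halving steps: 2^4 = 16.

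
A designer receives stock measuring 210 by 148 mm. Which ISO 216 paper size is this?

A5 (148 × 210 mm)

Aspect ratio 210/148 ≈ 1.419 — close to the ISO √2 ≈ 1.414.
In the A-series (A0 area = 1 m²): A5 = 148 × 210 mm.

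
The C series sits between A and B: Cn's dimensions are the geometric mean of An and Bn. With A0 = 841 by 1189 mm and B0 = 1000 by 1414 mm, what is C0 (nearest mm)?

917 × 1297 mm

Short side: √(841 · 1000) = √841000 ≈ 917.1 → 917 mm
Long side: √(1189 · 1414) = √1681246 ≈ 1296.6 → 1297 mm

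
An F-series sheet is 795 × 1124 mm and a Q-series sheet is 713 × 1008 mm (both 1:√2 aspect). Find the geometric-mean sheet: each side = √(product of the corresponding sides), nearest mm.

753 × 1064 mm

Short side: √(795 · 713) = √566835 ≈ 752.9 → 753 mm
Long side: √(1124 · 1008) = √1132992 ≈ 1064.4 → 1064 mm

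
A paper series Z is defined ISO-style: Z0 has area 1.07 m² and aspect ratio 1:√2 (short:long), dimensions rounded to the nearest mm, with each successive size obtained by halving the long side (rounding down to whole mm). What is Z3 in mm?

Let Z0's short side be w mm. w · w√2 = 1.07 m² = 1,070,000 mm², so w ≈ 869.8 mm and w√2 ≈ 1230.1 mm → Z0 = 870 × 1230 mm.
Z1: ⌊1230/2⌋ × 870 = 615 × 870 mm
Z2: ⌊870/2⌋ × 615 = 435 × 615 mm
Z3: ⌊615/2⌋ × 435 = 307 × 435 mm

307 × 435 mm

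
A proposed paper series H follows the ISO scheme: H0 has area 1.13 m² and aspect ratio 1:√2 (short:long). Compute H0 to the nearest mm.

Let the short side be w mm. Then w · w√2 = 1.13 m² = 1,130,000 mm².
w² = 1,130,000/√2, so w ≈ 893.9 mm; long side = w√2 ≈ 1264.1 mm.

894 × 1264 mm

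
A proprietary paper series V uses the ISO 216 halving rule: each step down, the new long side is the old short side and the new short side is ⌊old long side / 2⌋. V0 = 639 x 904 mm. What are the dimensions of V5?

113 × 159 mm

V1: ⌊904/2⌋ × 639 = 452 × 639 mm
V2: ⌊639/2⌋ × 452 = 319 × 452 mm
V3: ⌊452/2⌋ × 319 = 226 × 319 mm
V4: ⌊319/2⌋ × 226 = 159 × 226 mm
V5: ⌊226/2⌋ × 159 = 113 × 159 mm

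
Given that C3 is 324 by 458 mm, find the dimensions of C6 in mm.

114 × 162 mm

C4: ⌊458/2⌋ × 324 = 229 × 324 mm
C5: ⌊324/2⌋ × 229 = 162 × 229 mm
C6: ⌊229/2⌋ × 162 = 114 × 162 mm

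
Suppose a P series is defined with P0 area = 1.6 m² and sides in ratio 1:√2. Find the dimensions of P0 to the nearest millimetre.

Let the short side be w mm. Then w · w√2 = 1.6 m² = 1,600,000 mm².
w² = 1,600,000/√2, so w ≈ 1063.7 mm; long side = w√2 ≈ 1504.2 mm.

1064 × 1504 mm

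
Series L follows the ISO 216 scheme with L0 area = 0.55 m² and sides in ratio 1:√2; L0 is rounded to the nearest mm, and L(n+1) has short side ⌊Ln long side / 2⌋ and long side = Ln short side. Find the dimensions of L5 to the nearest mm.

Let L0's short side be w mm. w · w√2 = 0.55 m² = 550,000 mm², so w ≈ 623.6 mm and w√2 ≈ 881.9 mm → L0 = 624 × 882 mm.
L1: ⌊882/2⌋ × 624 = 441 × 624 mm
L2: ⌊624/2⌋ × 441 = 312 × 441 mm
L3: ⌊441/2⌋ × 312 = 220 × 312 mm
L4: ⌊312/2⌋ × 220 = 156 × 220 mm
L5: ⌊220/2⌋ × 156 = 110 × 156 mm

110 × 156 mm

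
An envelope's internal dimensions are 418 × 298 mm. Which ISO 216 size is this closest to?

Aspect ratio 418/298 ≈ 1.403 — close to the ISO √2 ≈ 1.414.
In the A-series (A0 area = 1 m²): A3 = 297 × 420 mm.
Off by 3 mm total — nearest standard size.

A3 (297 × 420 mm)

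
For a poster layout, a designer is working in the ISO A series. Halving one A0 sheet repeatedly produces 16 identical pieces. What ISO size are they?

A4

16 = 2^4, so 4 halving steps.
A0 → A1 → … → A4 after 4 steps.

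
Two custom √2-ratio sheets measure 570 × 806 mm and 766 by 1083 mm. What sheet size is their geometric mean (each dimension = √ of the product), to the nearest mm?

661 × 934 mm

Short side: √(570 · 766) = √436620 ≈ 660.8 → 661 mm
Long side: √(806 · 1083) = √872898 ≈ 934.3 → 934 mm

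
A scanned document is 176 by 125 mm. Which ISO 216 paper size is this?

B6 (125 × 176 mm)

Aspect ratio 176/125 ≈ 1.408 — close to the ISO √2 ≈ 1.414.
In the B-series (B0 = 1000 × 1414 mm): B6 = 125 × 176 mm.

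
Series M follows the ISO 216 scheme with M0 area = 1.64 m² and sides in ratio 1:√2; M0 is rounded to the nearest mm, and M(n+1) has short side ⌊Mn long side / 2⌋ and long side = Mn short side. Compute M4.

269 × 380 mm

Let M0's short side be w mm. w · w√2 = 1.64 m² = 1,640,000 mm², so w ≈ 1076.9 mm and w√2 ≈ 1522.9 mm → M0 = 1077 × 1523 mm.
M1: ⌊1523/2⌋ × 1077 = 761 × 1077 mm
M2: ⌊1077/2⌋ × 761 = 538 × 761 mm
M3: ⌊761/2⌋ × 538 = 380 × 538 mm
M4: ⌊538/2⌋ × 380 = 269 × 380 mm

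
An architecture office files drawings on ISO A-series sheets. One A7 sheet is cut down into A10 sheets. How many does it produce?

Each ISO step halves the sheet: 1 × A7 → 2 × A8 → 4 × A9 → 8 × A10
From A7 to A10 is 3 halving steps: 2^3 = 8.

8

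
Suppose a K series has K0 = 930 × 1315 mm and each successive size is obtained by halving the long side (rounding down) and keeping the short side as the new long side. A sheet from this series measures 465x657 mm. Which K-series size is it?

K0: 930 × 1315 mm
K1: 657 × 930 mm
K2: 465 × 657 mm
K3: 328 × 465 mm
→ matches K2.

K2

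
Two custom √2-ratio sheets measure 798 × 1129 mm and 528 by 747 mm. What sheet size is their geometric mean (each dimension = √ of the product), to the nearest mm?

Short side: √(798 · 528) = √421344 ≈ 649.1 → 649 mm
Long side: √(1129 · 747) = √843363 ≈ 918.3 → 918 mm

649 × 918 mm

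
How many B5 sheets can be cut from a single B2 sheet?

B2 = 500 × 707 mm; B5 = 176 × 250 mm.
Each halving step doubles the count; 3 steps from B2 to B5.
2^3 = 8.

8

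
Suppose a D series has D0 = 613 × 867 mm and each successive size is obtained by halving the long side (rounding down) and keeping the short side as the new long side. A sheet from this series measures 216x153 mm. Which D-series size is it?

D0: 613 × 867 mm
D1: 433 × 613 mm
D2: 306 × 433 mm
D3: 216 × 306 mm
D4: 153 × 216 mm
D5: 108 × 153 mm
→ matches D4.

D4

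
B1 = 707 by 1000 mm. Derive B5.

176 × 250 mm

B2: ⌊1000/2⌋ × 707 = 500 × 707 mm
B3: ⌊707/2⌋ × 500 = 353 × 500 mm
B4: ⌊500/2⌋ × 353 = 250 × 353 mm
B5: ⌊353/2⌋ × 250 = 176 × 250 mm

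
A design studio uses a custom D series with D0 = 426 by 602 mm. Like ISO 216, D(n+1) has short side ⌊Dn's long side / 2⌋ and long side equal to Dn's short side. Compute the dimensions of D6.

53 × 75 mm

D1: ⌊602/2⌋ × 426 = 301 × 426 mm
D2: ⌊426/2⌋ × 301 = 213 × 301 mm
D3: ⌊301/2⌋ × 213 = 150 × 213 mm
D4: ⌊213/2⌋ × 150 = 106 × 150 mm
D5: ⌊150/2⌋ × 106 = 75 × 106 mm
D6: ⌊106/2⌋ × 75 = 53 × 75 mm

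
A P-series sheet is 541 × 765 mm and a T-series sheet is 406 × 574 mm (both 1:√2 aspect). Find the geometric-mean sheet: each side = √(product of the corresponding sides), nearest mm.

469 × 663 mm

Short side: √(541 · 406) = √219646 ≈ 468.7 → 469 mm
Long side: √(765 · 574) = √439110 ≈ 662.7 → 663 mm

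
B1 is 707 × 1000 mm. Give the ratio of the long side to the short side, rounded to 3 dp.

1000 / 707 = 1.414
Matches √2 ≈ 1.414 — the ISO 216 defining ratio.

1.414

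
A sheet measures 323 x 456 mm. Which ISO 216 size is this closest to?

Aspect ratio 456/323 ≈ 1.412 — close to the ISO √2 ≈ 1.414.
In the C-series (envelope sizes, between A and B): C3 = 324 × 458 mm.
Off by 3 mm total — nearest standard size.

C3 (324 × 458 mm)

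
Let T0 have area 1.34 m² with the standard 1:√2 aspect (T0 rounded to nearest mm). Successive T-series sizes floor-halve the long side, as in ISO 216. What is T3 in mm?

344 × 486 mm

Let T0's short side be w mm. w · w√2 = 1.34 m² = 1,340,000 mm², so w ≈ 973.4 mm and w√2 ≈ 1376.6 mm → T0 = 973 × 1377 mm.
T1: ⌊1377/2⌋ × 973 = 688 × 973 mm
T2: ⌊973/2⌋ × 688 = 486 × 688 mm
T3: ⌊688/2⌋ × 486 = 344 × 486 mm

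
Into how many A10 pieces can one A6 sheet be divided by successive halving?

Each ISO step halves the sheet: 1 × A6 → 2 × A7 → 4 × A8 → 8 × A9 → …
From A6 to A10 is 4 halving steps: 2^4 = 16.

16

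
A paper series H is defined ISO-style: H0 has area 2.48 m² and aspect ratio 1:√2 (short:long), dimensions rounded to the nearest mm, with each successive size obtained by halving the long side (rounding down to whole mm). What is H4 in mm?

Let H0's short side be w mm. w · w√2 = 2.48 m² = 2,480,000 mm², so w ≈ 1324.2 mm and w√2 ≈ 1872.8 mm → H0 = 1324 × 1873 mm.
H1: ⌊1873/2⌋ × 1324 = 936 × 1324 mm
H2: ⌊1324/2⌋ × 936 = 662 × 936 mm
H3: ⌊936/2⌋ × 662 = 468 × 662 mm
H4: ⌊662/2⌋ × 468 = 331 × 468 mm

331 × 468 mm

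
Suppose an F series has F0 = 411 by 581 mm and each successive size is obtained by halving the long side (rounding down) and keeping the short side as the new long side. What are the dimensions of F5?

F1: ⌊581/2⌋ × 411 = 290 × 411 mm
F2: ⌊411/2⌋ × 290 = 205 × 290 mm
F3: ⌊290/2⌋ × 205 = 145 × 205 mm
F4: ⌊205/2⌋ × 145 = 102 × 145 mm
F5: ⌊145/2⌋ × 102 = 72 × 102 mm

72 × 102 mm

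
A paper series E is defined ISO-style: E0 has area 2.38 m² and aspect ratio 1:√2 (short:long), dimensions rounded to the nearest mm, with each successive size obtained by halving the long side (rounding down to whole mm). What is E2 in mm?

Let E0's short side be w mm. w · w√2 = 2.38 m² = 2,380,000 mm², so w ≈ 1297.3 mm and w√2 ≈ 1834.6 mm → E0 = 1297 × 1835 mm.
E1: ⌊1835/2⌋ × 1297 = 917 × 1297 mm
E2: ⌊1297/2⌋ × 917 = 648 × 917 mm

648 × 917 mm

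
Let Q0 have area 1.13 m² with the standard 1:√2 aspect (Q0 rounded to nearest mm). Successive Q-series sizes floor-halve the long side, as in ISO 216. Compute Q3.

Let Q0's short side be w mm. w · w√2 = 1.13 m² = 1,130,000 mm², so w ≈ 893.9 mm and w√2 ≈ 1264.1 mm → Q0 = 894 × 1264 mm.
Q1: ⌊1264/2⌋ × 894 = 632 × 894 mm
Q2: ⌊894/2⌋ × 632 = 447 × 632 mm
Q3: ⌊632/2⌋ × 447 = 316 × 447 mm

316 × 447 mm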